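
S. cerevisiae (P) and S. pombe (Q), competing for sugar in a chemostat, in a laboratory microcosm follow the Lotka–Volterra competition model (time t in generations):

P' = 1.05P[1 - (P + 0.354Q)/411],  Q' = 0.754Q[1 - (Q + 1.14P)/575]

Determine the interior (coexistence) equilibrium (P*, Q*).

Setting both brackets to zero gives the nullclines P + 0.354Q = 411 and 1.14P + Q = 575.
Substituting Q = 575 - 1.14P into the first: P(1 - 0.354·1.14) = 411 - 0.354·575.
So P* = 207/0.596 = 348, and then Q* = 575 - 1.14·348 = 178.

P* ≈ 348, Q* ≈ 178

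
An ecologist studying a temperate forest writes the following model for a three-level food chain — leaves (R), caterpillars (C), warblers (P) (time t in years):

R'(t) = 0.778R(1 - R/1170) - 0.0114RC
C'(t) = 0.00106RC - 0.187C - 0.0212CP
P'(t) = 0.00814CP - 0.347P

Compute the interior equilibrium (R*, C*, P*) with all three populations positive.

R* ≈ 439, C* ≈ 42.6, P* ≈ 13.1

From dP/dt = 0: 0.00814C* = 0.347, so C* = 42.6.
From dR/dt = 0: 0.778(1 - R*/1170) = 0.0114·42.6, giving R* = 1170·(1 - 0.625) = 439.
From dC/dt = 0: 0.00106·439 - 0.187 = 0.0212P*, so P* = 0.279/0.0212 = 13.1.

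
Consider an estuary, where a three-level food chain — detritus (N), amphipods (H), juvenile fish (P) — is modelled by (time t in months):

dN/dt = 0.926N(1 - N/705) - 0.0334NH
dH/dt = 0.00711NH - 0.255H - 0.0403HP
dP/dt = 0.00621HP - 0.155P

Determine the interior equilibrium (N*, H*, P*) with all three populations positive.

From dP/dt = 0: 0.00621H* = 0.155, so H* = 25.
From dN/dt = 0: 0.926(1 - N*/705) = 0.0334·25, giving N* = 705·(1 - 0.9) = 70.3.
From dH/dt = 0: 0.00711·70.3 - 0.255 = 0.0403P*, so P* = 0.245/0.0403 = 6.08.

N* ≈ 70.3, H* ≈ 25, P* ≈ 6.08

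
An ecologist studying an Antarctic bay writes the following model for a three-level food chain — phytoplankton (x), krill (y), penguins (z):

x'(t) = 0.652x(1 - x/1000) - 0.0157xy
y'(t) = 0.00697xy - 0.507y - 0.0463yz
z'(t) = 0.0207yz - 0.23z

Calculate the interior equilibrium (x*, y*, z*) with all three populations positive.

x* ≈ 732, y* ≈ 11.1, z* ≈ 99.3

From dz/dt = 0: 0.0207y* = 0.23, so y* = 11.1.
From dx/dt = 0: 0.652(1 - x*/1000) = 0.0157·11.1, giving x* = 1000·(1 - 0.268) = 732.
From dy/dt = 0: 0.00697·732 - 0.507 = 0.0463z*, so z* = 4.6/0.0463 = 99.3.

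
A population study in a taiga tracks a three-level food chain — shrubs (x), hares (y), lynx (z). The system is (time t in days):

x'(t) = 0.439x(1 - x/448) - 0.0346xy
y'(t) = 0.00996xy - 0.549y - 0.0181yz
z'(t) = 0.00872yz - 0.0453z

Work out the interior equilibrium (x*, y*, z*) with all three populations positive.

x* ≈ 265, y* ≈ 5.19, z* ≈ 115

From dz/dt = 0: 0.00872y* = 0.0453, so y* = 5.19.
From dx/dt = 0: 0.439(1 - x*/448) = 0.0346·5.19, giving x* = 448·(1 - 0.409) = 265.
From dy/dt = 0: 0.00996·265 - 0.549 = 0.0181z*, so z* = 2.09/0.0181 = 115.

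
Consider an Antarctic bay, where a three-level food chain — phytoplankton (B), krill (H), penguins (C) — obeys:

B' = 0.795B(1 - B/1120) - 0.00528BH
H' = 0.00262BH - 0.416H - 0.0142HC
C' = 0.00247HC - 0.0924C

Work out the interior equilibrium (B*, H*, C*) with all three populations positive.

From dC/dt = 0: 0.00247H* = 0.0924, so H* = 37.4.
From dB/dt = 0: 0.795(1 - B*/1120) = 0.00528·37.4, giving B* = 1120·(1 - 0.248) = 842.
From dH/dt = 0: 0.00262·842 - 0.416 = 0.0142C*, so C* = 1.79/0.0142 = 126.

B* ≈ 842, H* ≈ 37.4, C* ≈ 126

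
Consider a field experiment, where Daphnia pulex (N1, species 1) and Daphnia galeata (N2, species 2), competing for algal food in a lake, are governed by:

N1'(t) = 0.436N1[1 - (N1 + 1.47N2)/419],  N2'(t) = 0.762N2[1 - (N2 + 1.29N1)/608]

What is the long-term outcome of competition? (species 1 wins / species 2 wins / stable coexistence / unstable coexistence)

Compare the nullcline intercepts: K1/α12 = 419/1.47 = 285 < K2 = 608; K2/α21 = 608/1.29 = 471 > K1 = 419.
Since the inequalities point opposite ways, species 2 can invade but species 1 cannot.

species 2 excludes species 1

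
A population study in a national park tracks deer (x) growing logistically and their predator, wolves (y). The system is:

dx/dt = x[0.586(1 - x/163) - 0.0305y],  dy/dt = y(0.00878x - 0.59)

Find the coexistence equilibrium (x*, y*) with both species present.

x* ≈ 67.2, y* ≈ 11.3

From dy/dt = 0 with y > 0: 0.00878x* = 0.59, so x* = 67.2.
Substitute into dx/dt = 0: 0.586(1 - 67.2/163) = 0.0305y*.
The bracket is 0.588, giving y* = 0.344/0.0305 = 11.3.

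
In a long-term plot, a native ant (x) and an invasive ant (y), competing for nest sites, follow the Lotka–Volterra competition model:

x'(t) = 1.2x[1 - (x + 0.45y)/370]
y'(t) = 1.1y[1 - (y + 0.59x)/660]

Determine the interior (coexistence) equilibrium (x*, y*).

Setting both brackets to zero gives the nullclines x + 0.45y = 370 and 0.59x + y = 660.
Substituting y = 660 - 0.59x into the first: x(1 - 0.45·0.59) = 370 - 0.45·660.
So x* = 73/0.734 = 99.4, and then y* = 660 - 0.59·99.4 = 601.

x* ≈ 99.4, y* ≈ 601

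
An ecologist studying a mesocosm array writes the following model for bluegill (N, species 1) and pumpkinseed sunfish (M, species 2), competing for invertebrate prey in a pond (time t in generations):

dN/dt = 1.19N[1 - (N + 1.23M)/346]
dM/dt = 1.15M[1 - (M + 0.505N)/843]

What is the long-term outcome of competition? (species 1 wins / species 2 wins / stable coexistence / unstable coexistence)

species 2 excludes species 1

Compare the nullcline intercepts: K1/α12 = 346/1.23 = 281 < K2 = 843; K2/α21 = 843/0.505 = 1670 > K1 = 346.
Since the inequalities point opposite ways, species 2 can invade but species 1 cannot.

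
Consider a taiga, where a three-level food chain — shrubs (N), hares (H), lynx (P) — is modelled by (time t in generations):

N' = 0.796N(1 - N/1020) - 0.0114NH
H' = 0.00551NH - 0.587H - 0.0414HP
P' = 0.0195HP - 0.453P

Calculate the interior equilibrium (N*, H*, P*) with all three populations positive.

From dP/dt = 0: 0.0195H* = 0.453, so H* = 23.2.
From dN/dt = 0: 0.796(1 - N*/1020) = 0.0114·23.2, giving N* = 1020·(1 - 0.333) = 681.
From dH/dt = 0: 0.00551·681 - 0.587 = 0.0414P*, so P* = 3.16/0.0414 = 76.4.

N* ≈ 681, H* ≈ 23.2, P* ≈ 76.4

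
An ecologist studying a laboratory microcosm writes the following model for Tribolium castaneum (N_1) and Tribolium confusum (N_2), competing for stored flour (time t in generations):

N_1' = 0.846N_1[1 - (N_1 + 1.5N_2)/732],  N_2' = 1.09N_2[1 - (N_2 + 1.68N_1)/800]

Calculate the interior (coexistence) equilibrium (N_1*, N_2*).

Setting both brackets to zero gives the nullclines N_1 + 1.5N_2 = 732 and 1.68N_1 + N_2 = 800.
Substituting N_2 = 800 - 1.68N_1 into the first: N_1(1 - 1.5·1.68) = 732 - 1.5·800.
So N_1* = -468/-1.52 = 308, and then N_2* = 800 - 1.68·308 = 283.

N_1* ≈ 308, N_2* ≈ 283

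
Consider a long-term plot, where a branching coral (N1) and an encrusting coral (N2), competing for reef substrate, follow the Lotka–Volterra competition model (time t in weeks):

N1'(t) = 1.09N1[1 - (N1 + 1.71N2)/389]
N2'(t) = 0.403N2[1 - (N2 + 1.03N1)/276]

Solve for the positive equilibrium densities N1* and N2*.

N1* ≈ 109, N2* ≈ 164

Setting both brackets to zero gives the nullclines N1 + 1.71N2 = 389 and 1.03N1 + N2 = 276.
Substituting N2 = 276 - 1.03N1 into the first: N1(1 - 1.71·1.03) = 389 - 1.71·276.
So N1* = -83/-0.761 = 109, and then N2* = 276 - 1.03·109 = 164.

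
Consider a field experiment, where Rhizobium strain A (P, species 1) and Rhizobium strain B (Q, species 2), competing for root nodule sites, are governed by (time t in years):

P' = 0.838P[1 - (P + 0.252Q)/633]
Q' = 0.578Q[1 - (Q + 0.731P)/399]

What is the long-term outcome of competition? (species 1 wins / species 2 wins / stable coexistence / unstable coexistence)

Compare the nullcline intercepts: K1/α12 = 633/0.252 = 2510 > K2 = 399; K2/α21 = 399/0.731 = 546 < K1 = 633.
Since the inequalities point opposite ways, species 1 can invade but species 2 cannot.

species 1 excludes species 2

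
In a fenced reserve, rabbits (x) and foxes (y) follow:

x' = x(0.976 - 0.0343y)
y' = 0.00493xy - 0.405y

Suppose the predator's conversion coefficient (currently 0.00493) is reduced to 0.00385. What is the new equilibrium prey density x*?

At the interior fixed point, setting dy/dt = 0 with y > 0 fixes x* = (predator death rate)/(xy coefficient) — independent of the other coefficients.
With the change, x* = 0.405/0.00385 = 105; it rises from 82.2.

x* ≈ 105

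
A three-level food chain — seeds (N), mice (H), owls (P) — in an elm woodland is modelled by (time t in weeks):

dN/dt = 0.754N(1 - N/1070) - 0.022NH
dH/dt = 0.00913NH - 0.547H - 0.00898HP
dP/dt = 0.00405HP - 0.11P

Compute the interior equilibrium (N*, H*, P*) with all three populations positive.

From dP/dt = 0: 0.00405H* = 0.11, so H* = 27.2.
From dN/dt = 0: 0.754(1 - N*/1070) = 0.022·27.2, giving N* = 1070·(1 - 0.792) = 222.
From dH/dt = 0: 0.00913·222 - 0.547 = 0.00898P*, so P* = 1.48/0.00898 = 165.

N* ≈ 222, H* ≈ 27.2, P* ≈ 165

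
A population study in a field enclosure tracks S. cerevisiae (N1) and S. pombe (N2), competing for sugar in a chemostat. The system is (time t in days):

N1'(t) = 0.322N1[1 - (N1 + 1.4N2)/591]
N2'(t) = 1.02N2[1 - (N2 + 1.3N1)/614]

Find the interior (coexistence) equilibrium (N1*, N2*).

Setting both brackets to zero gives the nullclines N1 + 1.4N2 = 591 and 1.3N1 + N2 = 614.
Substituting N2 = 614 - 1.3N1 into the first: N1(1 - 1.4·1.3) = 591 - 1.4·614.
So N1* = -269/-0.82 = 328, and then N2* = 614 - 1.3·328 = 188.

N1* ≈ 328, N2* ≈ 188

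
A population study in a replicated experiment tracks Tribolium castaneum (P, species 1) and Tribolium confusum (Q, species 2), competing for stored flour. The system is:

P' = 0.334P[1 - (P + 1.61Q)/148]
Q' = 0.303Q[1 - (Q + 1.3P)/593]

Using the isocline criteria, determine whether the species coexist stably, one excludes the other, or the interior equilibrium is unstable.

species 2 excludes species 1

Compare the nullcline intercepts: K1/α12 = 148/1.61 = 91.9 < K2 = 593; K2/α21 = 593/1.3 = 456 > K1 = 148.
Since the inequalities point opposite ways, species 2 can invade but species 1 cannot.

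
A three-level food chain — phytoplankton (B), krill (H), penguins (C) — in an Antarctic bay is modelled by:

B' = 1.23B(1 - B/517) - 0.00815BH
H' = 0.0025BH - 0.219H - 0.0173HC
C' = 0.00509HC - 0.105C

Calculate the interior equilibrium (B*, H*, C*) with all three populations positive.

From dC/dt = 0: 0.00509H* = 0.105, so H* = 20.6.
From dB/dt = 0: 1.23(1 - B*/517) = 0.00815·20.6, giving B* = 517·(1 - 0.137) = 446.
From dH/dt = 0: 0.0025·446 - 0.219 = 0.0173C*, so C* = 0.897/0.0173 = 51.8.

B* ≈ 446, H* ≈ 20.6, C* ≈ 51.8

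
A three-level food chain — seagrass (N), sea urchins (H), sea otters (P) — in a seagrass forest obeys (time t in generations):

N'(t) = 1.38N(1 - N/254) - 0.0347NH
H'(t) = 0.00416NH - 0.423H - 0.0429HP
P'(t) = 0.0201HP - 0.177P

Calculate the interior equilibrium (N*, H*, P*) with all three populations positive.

N* ≈ 198, H* ≈ 8.81, P* ≈ 9.32

From dP/dt = 0: 0.0201H* = 0.177, so H* = 8.81.
From dN/dt = 0: 1.38(1 - N*/254) = 0.0347·8.81, giving N* = 254·(1 - 0.221) = 198.
From dH/dt = 0: 0.00416·198 - 0.423 = 0.0429P*, so P* = 0.4/0.0429 = 9.32.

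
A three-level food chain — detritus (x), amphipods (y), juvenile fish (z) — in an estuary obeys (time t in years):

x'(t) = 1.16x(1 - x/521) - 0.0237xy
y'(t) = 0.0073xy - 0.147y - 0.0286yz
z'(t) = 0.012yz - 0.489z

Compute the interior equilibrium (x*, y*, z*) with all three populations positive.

x* ≈ 87.2, y* ≈ 40.8, z* ≈ 17.1

From dz/dt = 0: 0.012y* = 0.489, so y* = 40.8.
From dx/dt = 0: 1.16(1 - x*/521) = 0.0237·40.8, giving x* = 521·(1 - 0.833) = 87.2.
From dy/dt = 0: 0.0073·87.2 - 0.147 = 0.0286z*, so z* = 0.49/0.0286 = 17.1.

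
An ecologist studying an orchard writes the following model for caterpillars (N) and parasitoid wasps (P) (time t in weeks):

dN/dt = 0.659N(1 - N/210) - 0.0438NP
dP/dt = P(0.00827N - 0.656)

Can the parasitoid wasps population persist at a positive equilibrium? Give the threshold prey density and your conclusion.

The predator equation gives dP/dt > 0 only when N > 0.656/0.00827 = 79.3.
Without the predator, N → K = 210. Since 210 > 79.3, the predator can invade and persist.

Threshold N = 79.3; K > 79.3, so yes, the predator persists.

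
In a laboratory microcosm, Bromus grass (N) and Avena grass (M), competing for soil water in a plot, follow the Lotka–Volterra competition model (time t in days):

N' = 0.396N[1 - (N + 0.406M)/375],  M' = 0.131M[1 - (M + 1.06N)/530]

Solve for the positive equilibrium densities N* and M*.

Setting both brackets to zero gives the nullclines N + 0.406M = 375 and 1.06N + M = 530.
Substituting M = 530 - 1.06N into the first: N(1 - 0.406·1.06) = 375 - 0.406·530.
So N* = 160/0.57 = 281, and then M* = 530 - 1.06·281 = 233.

N* ≈ 281, M* ≈ 233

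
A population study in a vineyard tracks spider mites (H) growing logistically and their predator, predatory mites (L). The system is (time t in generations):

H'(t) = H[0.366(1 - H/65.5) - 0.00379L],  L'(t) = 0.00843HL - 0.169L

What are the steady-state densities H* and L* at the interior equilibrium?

H* ≈ 20, L* ≈ 67

From dL/dt = 0 with L > 0: 0.00843H* = 0.169, so H* = 20.
Substitute into dH/dt = 0: 0.366(1 - 20/65.5) = 0.00379L*.
The bracket is 0.694, giving L* = 0.254/0.00379 = 67.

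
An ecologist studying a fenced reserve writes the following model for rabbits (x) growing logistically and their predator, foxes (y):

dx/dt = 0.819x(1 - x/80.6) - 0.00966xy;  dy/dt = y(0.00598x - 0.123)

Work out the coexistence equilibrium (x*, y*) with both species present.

From dy/dt = 0 with y > 0: 0.00598x* = 0.123, so x* = 20.6.
Substitute into dx/dt = 0: 0.819(1 - 20.6/80.6) = 0.00966y*.
The bracket is 0.745, giving y* = 0.61/0.00966 = 63.1.

x* ≈ 20.6, y* ≈ 63.1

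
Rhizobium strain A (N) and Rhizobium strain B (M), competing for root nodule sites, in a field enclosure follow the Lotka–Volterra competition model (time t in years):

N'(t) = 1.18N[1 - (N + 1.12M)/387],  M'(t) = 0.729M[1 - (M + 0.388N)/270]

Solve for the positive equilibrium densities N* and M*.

N* ≈ 150, M* ≈ 212

Setting both brackets to zero gives the nullclines N + 1.12M = 387 and 0.388N + M = 270.
Substituting M = 270 - 0.388N into the first: N(1 - 1.12·0.388) = 387 - 1.12·270.
So N* = 84.6/0.565 = 150, and then M* = 270 - 0.388·150 = 212.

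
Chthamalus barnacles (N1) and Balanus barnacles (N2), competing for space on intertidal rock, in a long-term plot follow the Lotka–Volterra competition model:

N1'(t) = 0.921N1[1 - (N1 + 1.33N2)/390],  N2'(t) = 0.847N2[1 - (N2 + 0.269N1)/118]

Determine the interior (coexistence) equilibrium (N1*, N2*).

N1* ≈ 363, N2* ≈ 20.4

Setting both brackets to zero gives the nullclines N1 + 1.33N2 = 390 and 0.269N1 + N2 = 118.
Substituting N2 = 118 - 0.269N1 into the first: N1(1 - 1.33·0.269) = 390 - 1.33·118.
So N1* = 233/0.642 = 363, and then N2* = 118 - 0.269·363 = 20.4.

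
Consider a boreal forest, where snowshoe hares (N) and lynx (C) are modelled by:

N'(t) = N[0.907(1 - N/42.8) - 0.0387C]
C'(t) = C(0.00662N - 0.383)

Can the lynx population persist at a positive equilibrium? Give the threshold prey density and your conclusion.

Threshold N = 57.9; K < 57.9, so no, the predator goes extinct.

The predator equation gives dC/dt > 0 only when N > 0.383/0.00662 = 57.9.
Without the predator, N → K = 42.8. Since 42.8 < 57.9, the predator cannot invade.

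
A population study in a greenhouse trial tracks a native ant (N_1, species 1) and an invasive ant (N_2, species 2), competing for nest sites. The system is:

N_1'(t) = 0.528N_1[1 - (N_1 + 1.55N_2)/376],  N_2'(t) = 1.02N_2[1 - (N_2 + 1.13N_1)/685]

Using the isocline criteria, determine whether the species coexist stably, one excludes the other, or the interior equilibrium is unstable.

species 2 excludes species 1

Compare the nullcline intercepts: K1/α12 = 376/1.55 = 243 < K2 = 685; K2/α21 = 685/1.13 = 606 > K1 = 376.
Since the inequalities point opposite ways, species 2 can invade but species 1 cannot.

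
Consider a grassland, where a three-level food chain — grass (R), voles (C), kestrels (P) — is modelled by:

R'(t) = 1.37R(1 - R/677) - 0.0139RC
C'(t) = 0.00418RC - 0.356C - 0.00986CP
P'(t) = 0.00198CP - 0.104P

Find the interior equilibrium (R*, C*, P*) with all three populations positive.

From dP/dt = 0: 0.00198C* = 0.104, so C* = 52.5.
From dR/dt = 0: 1.37(1 - R*/677) = 0.0139·52.5, giving R* = 677·(1 - 0.533) = 316.
From dC/dt = 0: 0.00418·316 - 0.356 = 0.00986P*, so P* = 0.966/0.00986 = 97.9.

R* ≈ 316, C* ≈ 52.5, P* ≈ 97.9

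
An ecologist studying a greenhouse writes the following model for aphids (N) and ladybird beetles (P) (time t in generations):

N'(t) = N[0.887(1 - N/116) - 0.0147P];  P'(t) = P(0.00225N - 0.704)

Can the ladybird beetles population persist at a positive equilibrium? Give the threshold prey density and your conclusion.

The predator equation gives dP/dt > 0 only when N > 0.704/0.00225 = 313.
Without the predator, N → K = 116. Since 116 < 313, the predator cannot invade.

Threshold N = 313; K < 313, so no, the predator goes extinct.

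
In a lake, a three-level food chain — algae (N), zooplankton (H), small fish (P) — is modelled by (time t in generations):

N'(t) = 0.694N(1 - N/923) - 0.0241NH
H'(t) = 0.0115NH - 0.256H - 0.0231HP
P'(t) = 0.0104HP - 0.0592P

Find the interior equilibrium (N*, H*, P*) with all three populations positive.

From dP/dt = 0: 0.0104H* = 0.0592, so H* = 5.69.
From dN/dt = 0: 0.694(1 - N*/923) = 0.0241·5.69, giving N* = 923·(1 - 0.198) = 741.
From dH/dt = 0: 0.0115·741 - 0.256 = 0.0231P*, so P* = 8.26/0.0231 = 358.

N* ≈ 741, H* ≈ 5.69, P* ≈ 358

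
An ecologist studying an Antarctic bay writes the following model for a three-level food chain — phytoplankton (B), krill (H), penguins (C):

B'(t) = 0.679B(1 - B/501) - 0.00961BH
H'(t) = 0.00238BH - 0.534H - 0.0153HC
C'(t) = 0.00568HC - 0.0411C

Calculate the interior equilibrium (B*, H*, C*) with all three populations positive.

B* ≈ 450, H* ≈ 7.24, C* ≈ 35.1

From dC/dt = 0: 0.00568H* = 0.0411, so H* = 7.24.
From dB/dt = 0: 0.679(1 - B*/501) = 0.00961·7.24, giving B* = 501·(1 - 0.102) = 450.
From dH/dt = 0: 0.00238·450 - 0.534 = 0.0153C*, so C* = 0.536/0.0153 = 35.1.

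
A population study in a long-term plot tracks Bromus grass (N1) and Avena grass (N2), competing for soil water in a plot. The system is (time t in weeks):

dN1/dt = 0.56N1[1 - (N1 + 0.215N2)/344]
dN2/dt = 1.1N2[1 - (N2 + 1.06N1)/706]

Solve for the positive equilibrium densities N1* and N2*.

N1* ≈ 249, N2* ≈ 442

Setting both brackets to zero gives the nullclines N1 + 0.215N2 = 344 and 1.06N1 + N2 = 706.
Substituting N2 = 706 - 1.06N1 into the first: N1(1 - 0.215·1.06) = 344 - 0.215·706.
So N1* = 192/0.772 = 249, and then N2* = 706 - 1.06·249 = 442.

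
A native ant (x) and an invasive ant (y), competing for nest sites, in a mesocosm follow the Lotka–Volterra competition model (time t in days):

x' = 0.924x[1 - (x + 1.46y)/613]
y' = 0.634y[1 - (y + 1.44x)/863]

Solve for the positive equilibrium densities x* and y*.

Setting both brackets to zero gives the nullclines x + 1.46y = 613 and 1.44x + y = 863.
Substituting y = 863 - 1.44x into the first: x(1 - 1.46·1.44) = 613 - 1.46·863.
So x* = -647/-1.1 = 587, and then y* = 863 - 1.44·587 = 17.9.

x* ≈ 587, y* ≈ 17.9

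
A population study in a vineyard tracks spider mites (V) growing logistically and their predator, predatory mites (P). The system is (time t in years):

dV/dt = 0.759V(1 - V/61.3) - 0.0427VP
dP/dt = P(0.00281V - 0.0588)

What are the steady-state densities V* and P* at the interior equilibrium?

From dP/dt = 0 with P > 0: 0.00281V* = 0.0588, so V* = 20.9.
Substitute into dV/dt = 0: 0.759(1 - 20.9/61.3) = 0.0427P*.
The bracket is 0.659, giving P* = 0.5/0.0427 = 11.7.

V* ≈ 20.9, P* ≈ 11.7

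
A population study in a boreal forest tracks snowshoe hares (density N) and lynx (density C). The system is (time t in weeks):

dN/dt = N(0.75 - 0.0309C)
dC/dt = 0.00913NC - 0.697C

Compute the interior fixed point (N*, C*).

Set dC/dt = 0 with C > 0: 0.00913N - 0.697 = 0, so N* = 0.697/0.00913 = 76.3.
Set dN/dt = 0 with N > 0: 0.75 - 0.0309C = 0, so C* = 0.75/0.0309 = 24.3.

N* ≈ 76.3, C* ≈ 24.3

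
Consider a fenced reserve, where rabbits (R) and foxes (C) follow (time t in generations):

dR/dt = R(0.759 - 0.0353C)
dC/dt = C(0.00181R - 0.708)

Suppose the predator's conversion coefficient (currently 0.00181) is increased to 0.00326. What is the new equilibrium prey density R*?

R* ≈ 217

At the interior fixed point, setting dC/dt = 0 with C > 0 fixes R* = (predator death rate)/(RC coefficient) — independent of the other coefficients.
With the change, R* = 0.708/0.00326 = 217; it falls from 391.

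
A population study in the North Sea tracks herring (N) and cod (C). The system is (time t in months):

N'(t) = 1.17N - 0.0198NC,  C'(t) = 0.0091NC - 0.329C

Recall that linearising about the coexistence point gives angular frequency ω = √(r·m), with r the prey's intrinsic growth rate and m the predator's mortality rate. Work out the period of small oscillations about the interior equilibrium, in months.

Here r = 1.17 and m = 0.329, so r·m = 0.385.
ω = √0.385 = 0.62 per month, hence T = 2π/ω ≈ 10.1 months.

T ≈ 10.1 months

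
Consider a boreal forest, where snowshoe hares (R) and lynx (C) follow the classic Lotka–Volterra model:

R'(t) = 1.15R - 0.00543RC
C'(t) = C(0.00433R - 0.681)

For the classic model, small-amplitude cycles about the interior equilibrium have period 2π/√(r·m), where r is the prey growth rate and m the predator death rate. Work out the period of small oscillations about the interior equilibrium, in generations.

Here r = 1.15 and m = 0.681, so r·m = 0.783.
ω = √0.783 = 0.885 per generation, hence T = 2π/ω ≈ 7.1 generations.

T ≈ 7.1 generations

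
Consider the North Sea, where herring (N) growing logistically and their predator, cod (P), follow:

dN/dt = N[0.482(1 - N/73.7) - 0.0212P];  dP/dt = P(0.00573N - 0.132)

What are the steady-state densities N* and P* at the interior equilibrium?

From dP/dt = 0 with P > 0: 0.00573N* = 0.132, so N* = 23.
Substitute into dN/dt = 0: 0.482(1 - 23/73.7) = 0.0212P*.
The bracket is 0.687, giving P* = 0.331/0.0212 = 15.6.

N* ≈ 23, P* ≈ 15.6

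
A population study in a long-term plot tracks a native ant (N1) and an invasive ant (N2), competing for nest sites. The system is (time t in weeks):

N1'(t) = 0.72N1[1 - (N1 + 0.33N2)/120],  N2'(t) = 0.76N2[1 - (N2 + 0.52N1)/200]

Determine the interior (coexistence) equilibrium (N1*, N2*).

Setting both brackets to zero gives the nullclines N1 + 0.33N2 = 120 and 0.52N1 + N2 = 200.
Substituting N2 = 200 - 0.52N1 into the first: N1(1 - 0.33·0.52) = 120 - 0.33·200.
So N1* = 54/0.828 = 65.2, and then N2* = 200 - 0.52·65.2 = 166.

N1* ≈ 65.2, N2* ≈ 166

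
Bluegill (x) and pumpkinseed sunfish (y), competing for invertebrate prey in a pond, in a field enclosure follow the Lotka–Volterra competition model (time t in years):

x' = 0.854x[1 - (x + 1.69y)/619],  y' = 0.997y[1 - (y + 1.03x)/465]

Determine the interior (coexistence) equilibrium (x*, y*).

x* ≈ 225, y* ≈ 233

Setting both brackets to zero gives the nullclines x + 1.69y = 619 and 1.03x + y = 465.
Substituting y = 465 - 1.03x into the first: x(1 - 1.69·1.03) = 619 - 1.69·465.
So x* = -167/-0.741 = 225, and then y* = 465 - 1.03·225 = 233.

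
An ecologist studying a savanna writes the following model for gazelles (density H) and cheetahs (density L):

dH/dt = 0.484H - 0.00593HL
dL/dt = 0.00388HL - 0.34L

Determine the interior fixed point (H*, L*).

H* ≈ 87.6, L* ≈ 81.6

Set dL/dt = 0 with L > 0: 0.00388H - 0.34 = 0, so H* = 0.34/0.00388 = 87.6.
Set dH/dt = 0 with H > 0: 0.484 - 0.00593L = 0, so L* = 0.484/0.00593 = 81.6.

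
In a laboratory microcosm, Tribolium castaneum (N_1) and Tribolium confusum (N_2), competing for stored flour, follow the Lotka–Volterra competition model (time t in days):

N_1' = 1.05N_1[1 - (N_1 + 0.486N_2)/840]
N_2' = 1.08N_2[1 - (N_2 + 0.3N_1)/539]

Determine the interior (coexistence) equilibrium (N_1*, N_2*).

N_1* ≈ 677, N_2* ≈ 336

Setting both brackets to zero gives the nullclines N_1 + 0.486N_2 = 840 and 0.3N_1 + N_2 = 539.
Substituting N_2 = 539 - 0.3N_1 into the first: N_1(1 - 0.486·0.3) = 840 - 0.486·539.
So N_1* = 578/0.854 = 677, and then N_2* = 539 - 0.3·677 = 336.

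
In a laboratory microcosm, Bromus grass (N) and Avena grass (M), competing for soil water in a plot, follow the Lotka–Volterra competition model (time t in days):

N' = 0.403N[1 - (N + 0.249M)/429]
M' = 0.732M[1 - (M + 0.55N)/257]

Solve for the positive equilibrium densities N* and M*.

N* ≈ 423, M* ≈ 24.4

Setting both brackets to zero gives the nullclines N + 0.249M = 429 and 0.55N + M = 257.
Substituting M = 257 - 0.55N into the first: N(1 - 0.249·0.55) = 429 - 0.249·257.
So N* = 365/0.863 = 423, and then M* = 257 - 0.55·423 = 24.4.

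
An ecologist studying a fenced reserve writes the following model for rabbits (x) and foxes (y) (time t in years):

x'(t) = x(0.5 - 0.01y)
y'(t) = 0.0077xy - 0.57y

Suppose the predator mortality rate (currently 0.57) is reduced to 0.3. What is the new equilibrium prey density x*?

x* ≈ 39

At the interior fixed point, setting dy/dt = 0 with y > 0 fixes x* = (predator death rate)/(xy coefficient) — independent of the other coefficients.
With the change, x* = 0.3/0.0077 = 39; it falls from 74.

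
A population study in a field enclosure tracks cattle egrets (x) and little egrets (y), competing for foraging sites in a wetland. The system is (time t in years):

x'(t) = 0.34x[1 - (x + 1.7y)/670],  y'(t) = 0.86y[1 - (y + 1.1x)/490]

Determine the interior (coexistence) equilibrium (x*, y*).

x* ≈ 187, y* ≈ 284

Setting both brackets to zero gives the nullclines x + 1.7y = 670 and 1.1x + y = 490.
Substituting y = 490 - 1.1x into the first: x(1 - 1.7·1.1) = 670 - 1.7·490.
So x* = -163/-0.87 = 187, and then y* = 490 - 1.1·187 = 284.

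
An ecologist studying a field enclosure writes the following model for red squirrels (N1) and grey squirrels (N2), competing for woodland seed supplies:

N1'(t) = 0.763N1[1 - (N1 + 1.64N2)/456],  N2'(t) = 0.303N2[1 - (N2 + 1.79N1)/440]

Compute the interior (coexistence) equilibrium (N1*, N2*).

Setting both brackets to zero gives the nullclines N1 + 1.64N2 = 456 and 1.79N1 + N2 = 440.
Substituting N2 = 440 - 1.79N1 into the first: N1(1 - 1.64·1.79) = 456 - 1.64·440.
So N1* = -266/-1.94 = 137, and then N2* = 440 - 1.79·137 = 194.

N1* ≈ 137, N2* ≈ 194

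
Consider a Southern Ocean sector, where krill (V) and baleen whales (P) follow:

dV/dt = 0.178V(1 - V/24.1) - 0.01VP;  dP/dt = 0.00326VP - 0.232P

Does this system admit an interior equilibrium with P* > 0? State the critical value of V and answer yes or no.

The predator equation gives dP/dt > 0 only when V > 0.232/0.00326 = 71.2.
Without the predator, V → K = 24.1. Since 24.1 < 71.2, the predator cannot invade.

Threshold V = 71.2; K < 71.2, so no, the predator goes extinct.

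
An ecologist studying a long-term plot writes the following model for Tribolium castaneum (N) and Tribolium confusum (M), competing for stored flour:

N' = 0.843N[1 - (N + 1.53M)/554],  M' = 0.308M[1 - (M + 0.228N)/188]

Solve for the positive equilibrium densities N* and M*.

N* ≈ 409, M* ≈ 94.7

Setting both brackets to zero gives the nullclines N + 1.53M = 554 and 0.228N + M = 188.
Substituting M = 188 - 0.228N into the first: N(1 - 1.53·0.228) = 554 - 1.53·188.
So N* = 266/0.651 = 409, and then M* = 188 - 0.228·409 = 94.7.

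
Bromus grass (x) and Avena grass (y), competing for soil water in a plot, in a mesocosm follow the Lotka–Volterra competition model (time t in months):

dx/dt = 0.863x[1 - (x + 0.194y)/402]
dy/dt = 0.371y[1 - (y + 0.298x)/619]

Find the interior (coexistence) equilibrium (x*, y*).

Setting both brackets to zero gives the nullclines x + 0.194y = 402 and 0.298x + y = 619.
Substituting y = 619 - 0.298x into the first: x(1 - 0.194·0.298) = 402 - 0.194·619.
So x* = 282/0.942 = 299, and then y* = 619 - 0.298·299 = 530.

x* ≈ 299, y* ≈ 530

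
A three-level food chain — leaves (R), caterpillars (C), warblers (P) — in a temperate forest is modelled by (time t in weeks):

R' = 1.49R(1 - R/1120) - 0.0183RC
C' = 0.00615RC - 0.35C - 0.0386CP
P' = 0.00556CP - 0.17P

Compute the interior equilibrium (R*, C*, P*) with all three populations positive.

R* ≈ 699, C* ≈ 30.6, P* ≈ 102

From dP/dt = 0: 0.00556C* = 0.17, so C* = 30.6.
From dR/dt = 0: 1.49(1 - R*/1120) = 0.0183·30.6, giving R* = 1120·(1 - 0.376) = 699.
From dC/dt = 0: 0.00615·699 - 0.35 = 0.0386P*, so P* = 3.95/0.0386 = 102.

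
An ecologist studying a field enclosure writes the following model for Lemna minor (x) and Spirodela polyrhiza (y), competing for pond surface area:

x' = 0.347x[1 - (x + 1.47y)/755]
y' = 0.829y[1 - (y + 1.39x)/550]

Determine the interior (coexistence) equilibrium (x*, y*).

x* ≈ 51.3, y* ≈ 479

Setting both brackets to zero gives the nullclines x + 1.47y = 755 and 1.39x + y = 550.
Substituting y = 550 - 1.39x into the first: x(1 - 1.47·1.39) = 755 - 1.47·550.
So x* = -53.5/-1.04 = 51.3, and then y* = 550 - 1.39·51.3 = 479.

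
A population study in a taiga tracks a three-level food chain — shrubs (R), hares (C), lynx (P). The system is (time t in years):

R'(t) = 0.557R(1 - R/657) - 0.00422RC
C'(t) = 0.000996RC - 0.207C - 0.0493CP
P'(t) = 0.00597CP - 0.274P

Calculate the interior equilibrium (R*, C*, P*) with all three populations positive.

R* ≈ 429, C* ≈ 45.9, P* ≈ 4.46

From dP/dt = 0: 0.00597C* = 0.274, so C* = 45.9.
From dR/dt = 0: 0.557(1 - R*/657) = 0.00422·45.9, giving R* = 657·(1 - 0.348) = 429.
From dC/dt = 0: 0.000996·429 - 0.207 = 0.0493P*, so P* = 0.22/0.0493 = 4.46.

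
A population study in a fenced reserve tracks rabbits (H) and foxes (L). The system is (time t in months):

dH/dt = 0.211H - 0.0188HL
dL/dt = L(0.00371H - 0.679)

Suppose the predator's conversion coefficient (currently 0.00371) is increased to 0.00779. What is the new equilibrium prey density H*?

At the interior fixed point, setting dL/dt = 0 with L > 0 fixes H* = (predator death rate)/(HL coefficient) — independent of the other coefficients.
With the change, H* = 0.679/0.00779 = 87.2; it falls from 183.

H* ≈ 87.2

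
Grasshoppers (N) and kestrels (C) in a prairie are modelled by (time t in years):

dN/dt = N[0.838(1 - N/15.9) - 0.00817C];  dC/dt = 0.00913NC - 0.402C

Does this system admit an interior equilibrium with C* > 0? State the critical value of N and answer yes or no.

The predator equation gives dC/dt > 0 only when N > 0.402/0.00913 = 44.
Without the predator, N → K = 15.9. Since 15.9 < 44, the predator cannot invade.

Threshold N = 44; K < 44, so no, the predator goes extinct.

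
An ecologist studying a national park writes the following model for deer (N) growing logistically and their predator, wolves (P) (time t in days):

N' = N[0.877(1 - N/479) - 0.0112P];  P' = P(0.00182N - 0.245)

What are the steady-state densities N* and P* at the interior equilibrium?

From dP/dt = 0 with P > 0: 0.00182N* = 0.245, so N* = 135.
Substitute into dN/dt = 0: 0.877(1 - 135/479) = 0.0112P*.
The bracket is 0.719, giving P* = 0.631/0.0112 = 56.3.

N* ≈ 135, P* ≈ 56.3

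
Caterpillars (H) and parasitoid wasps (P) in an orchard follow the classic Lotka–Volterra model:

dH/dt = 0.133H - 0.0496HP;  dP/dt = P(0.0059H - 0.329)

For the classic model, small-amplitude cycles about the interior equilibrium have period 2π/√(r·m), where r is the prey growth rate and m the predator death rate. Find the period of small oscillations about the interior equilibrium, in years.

Here r = 0.133 and m = 0.329, so r·m = 0.0438.
ω = √0.0438 = 0.209 per year, hence T = 2π/ω ≈ 30 years.

T ≈ 30 years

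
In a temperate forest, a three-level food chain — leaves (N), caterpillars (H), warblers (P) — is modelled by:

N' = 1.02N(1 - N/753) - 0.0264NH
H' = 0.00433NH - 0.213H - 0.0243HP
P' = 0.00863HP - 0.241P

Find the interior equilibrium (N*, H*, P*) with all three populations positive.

N* ≈ 209, H* ≈ 27.9, P* ≈ 28.4

From dP/dt = 0: 0.00863H* = 0.241, so H* = 27.9.
From dN/dt = 0: 1.02(1 - N*/753) = 0.0264·27.9, giving N* = 753·(1 - 0.723) = 209.
From dH/dt = 0: 0.00433·209 - 0.213 = 0.0243P*, so P* = 0.691/0.0243 = 28.4.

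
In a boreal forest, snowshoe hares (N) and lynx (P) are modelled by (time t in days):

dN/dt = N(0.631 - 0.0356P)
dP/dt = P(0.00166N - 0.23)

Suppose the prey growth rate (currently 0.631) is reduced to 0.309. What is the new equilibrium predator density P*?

P* ≈ 8.68

At the interior fixed point, setting dN/dt = 0 with N > 0 fixes P* = (prey growth rate)/(NP coefficient) — independent of the other coefficients.
With the change, P* = 0.309/0.0356 = 8.68; it falls from 17.7.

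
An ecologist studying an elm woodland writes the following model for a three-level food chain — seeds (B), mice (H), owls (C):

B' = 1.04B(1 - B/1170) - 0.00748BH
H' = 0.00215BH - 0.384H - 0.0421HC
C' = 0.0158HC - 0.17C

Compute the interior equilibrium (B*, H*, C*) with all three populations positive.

From dC/dt = 0: 0.0158H* = 0.17, so H* = 10.8.
From dB/dt = 0: 1.04(1 - B*/1170) = 0.00748·10.8, giving B* = 1170·(1 - 0.0774) = 1080.
From dH/dt = 0: 0.00215·1080 - 0.384 = 0.0421C*, so C* = 1.94/0.0421 = 46.

B* ≈ 1080, H* ≈ 10.8, C* ≈ 46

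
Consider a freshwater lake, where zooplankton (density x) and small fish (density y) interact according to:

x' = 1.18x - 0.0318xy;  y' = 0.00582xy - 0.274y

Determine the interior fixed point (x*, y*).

Set dy/dt = 0 with y > 0: 0.00582x - 0.274 = 0, so x* = 0.274/0.00582 = 47.1.
Set dx/dt = 0 with x > 0: 1.18 - 0.0318y = 0, so y* = 1.18/0.0318 = 37.1.

x* ≈ 47.1, y* ≈ 37.1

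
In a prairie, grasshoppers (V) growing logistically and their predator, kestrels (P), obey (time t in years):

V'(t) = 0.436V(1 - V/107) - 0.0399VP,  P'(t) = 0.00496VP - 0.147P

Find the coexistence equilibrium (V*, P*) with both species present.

From dP/dt = 0 with P > 0: 0.00496V* = 0.147, so V* = 29.6.
Substitute into dV/dt = 0: 0.436(1 - 29.6/107) = 0.0399P*.
The bracket is 0.723, giving P* = 0.315/0.0399 = 7.9.

V* ≈ 29.6, P* ≈ 7.9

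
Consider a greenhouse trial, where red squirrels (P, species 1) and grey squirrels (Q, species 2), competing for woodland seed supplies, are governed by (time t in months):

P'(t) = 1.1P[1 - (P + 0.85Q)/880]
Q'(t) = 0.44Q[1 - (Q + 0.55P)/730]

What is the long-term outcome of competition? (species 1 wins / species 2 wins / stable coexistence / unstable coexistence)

Compare the nullcline intercepts: K1/α12 = 880/0.85 = 1040 > K2 = 730; K2/α21 = 730/0.55 = 1330 > K1 = 880.
Since both inequalities hold, each species can invade when rare, so the interior equilibrium is stable.

stable coexistence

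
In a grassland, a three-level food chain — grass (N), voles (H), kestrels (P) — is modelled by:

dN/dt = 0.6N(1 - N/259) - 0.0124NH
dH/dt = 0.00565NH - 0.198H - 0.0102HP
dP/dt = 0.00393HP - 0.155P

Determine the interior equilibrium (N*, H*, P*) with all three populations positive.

From dP/dt = 0: 0.00393H* = 0.155, so H* = 39.4.
From dN/dt = 0: 0.6(1 - N*/259) = 0.0124·39.4, giving N* = 259·(1 - 0.815) = 47.9.
From dH/dt = 0: 0.00565·47.9 - 0.198 = 0.0102P*, so P* = 0.0726/0.0102 = 7.12.

N* ≈ 47.9, H* ≈ 39.4, P* ≈ 7.12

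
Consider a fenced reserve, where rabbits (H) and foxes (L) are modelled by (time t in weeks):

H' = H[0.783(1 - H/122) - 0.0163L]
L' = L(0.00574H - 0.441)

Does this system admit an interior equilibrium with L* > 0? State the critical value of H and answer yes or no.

The predator equation gives dL/dt > 0 only when H > 0.441/0.00574 = 76.8.
Without the predator, H → K = 122. Since 122 > 76.8, the predator can invade and persist.

Threshold H = 76.8; K > 76.8, so yes, the predator persists.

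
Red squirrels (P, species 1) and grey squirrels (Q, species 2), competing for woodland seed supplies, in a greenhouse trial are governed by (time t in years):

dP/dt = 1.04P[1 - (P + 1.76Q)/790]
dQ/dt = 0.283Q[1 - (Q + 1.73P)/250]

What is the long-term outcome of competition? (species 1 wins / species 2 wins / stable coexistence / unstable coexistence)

species 1 excludes species 2

Compare the nullcline intercepts: K1/α12 = 790/1.76 = 449 > K2 = 250; K2/α21 = 250/1.73 = 145 < K1 = 790.
Since the inequalities point opposite ways, species 1 can invade but species 2 cannot.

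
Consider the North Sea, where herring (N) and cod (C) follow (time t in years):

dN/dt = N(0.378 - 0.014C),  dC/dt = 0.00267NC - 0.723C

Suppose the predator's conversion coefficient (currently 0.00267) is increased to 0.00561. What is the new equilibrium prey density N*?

N* ≈ 129

At the interior fixed point, setting dC/dt = 0 with C > 0 fixes N* = (predator death rate)/(NC coefficient) — independent of the other coefficients.
With the change, N* = 0.723/0.00561 = 129; it falls from 271.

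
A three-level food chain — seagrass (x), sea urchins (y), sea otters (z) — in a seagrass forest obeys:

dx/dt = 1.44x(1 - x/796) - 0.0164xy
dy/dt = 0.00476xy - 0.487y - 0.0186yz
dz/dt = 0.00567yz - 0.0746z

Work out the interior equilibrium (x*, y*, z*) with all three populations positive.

From dz/dt = 0: 0.00567y* = 0.0746, so y* = 13.2.
From dx/dt = 0: 1.44(1 - x*/796) = 0.0164·13.2, giving x* = 796·(1 - 0.15) = 677.
From dy/dt = 0: 0.00476·677 - 0.487 = 0.0186z*, so z* = 2.73/0.0186 = 147.

x* ≈ 677, y* ≈ 13.2, z* ≈ 147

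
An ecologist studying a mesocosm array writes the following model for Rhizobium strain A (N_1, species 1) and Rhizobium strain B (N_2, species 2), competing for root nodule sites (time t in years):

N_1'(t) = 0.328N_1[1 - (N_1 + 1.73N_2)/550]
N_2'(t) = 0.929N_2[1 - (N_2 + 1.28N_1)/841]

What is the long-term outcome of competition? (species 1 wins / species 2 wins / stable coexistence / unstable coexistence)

species 2 excludes species 1

Compare the nullcline intercepts: K1/α12 = 550/1.73 = 318 < K2 = 841; K2/α21 = 841/1.28 = 657 > K1 = 550.
Since the inequalities point opposite ways, species 2 can invade but species 1 cannot.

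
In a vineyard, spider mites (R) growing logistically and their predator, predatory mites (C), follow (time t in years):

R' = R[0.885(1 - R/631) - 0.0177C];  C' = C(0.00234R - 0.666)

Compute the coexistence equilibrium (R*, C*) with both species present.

From dC/dt = 0 with C > 0: 0.00234R* = 0.666, so R* = 285.
Substitute into dR/dt = 0: 0.885(1 - 285/631) = 0.0177C*.
The bracket is 0.549, giving C* = 0.486/0.0177 = 27.4.

R* ≈ 285, C* ≈ 27.4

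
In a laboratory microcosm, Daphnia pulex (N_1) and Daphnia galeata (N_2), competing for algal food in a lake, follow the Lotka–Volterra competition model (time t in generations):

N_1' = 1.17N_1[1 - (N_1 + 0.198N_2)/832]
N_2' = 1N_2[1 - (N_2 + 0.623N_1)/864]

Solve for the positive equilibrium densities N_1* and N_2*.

N_1* ≈ 754, N_2* ≈ 394

Setting both brackets to zero gives the nullclines N_1 + 0.198N_2 = 832 and 0.623N_1 + N_2 = 864.
Substituting N_2 = 864 - 0.623N_1 into the first: N_1(1 - 0.198·0.623) = 832 - 0.198·864.
So N_1* = 661/0.877 = 754, and then N_2* = 864 - 0.623·754 = 394.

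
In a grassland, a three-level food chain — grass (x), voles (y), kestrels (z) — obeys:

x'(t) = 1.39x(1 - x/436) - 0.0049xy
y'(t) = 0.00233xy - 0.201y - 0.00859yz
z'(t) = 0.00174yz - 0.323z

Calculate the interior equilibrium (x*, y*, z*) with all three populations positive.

x* ≈ 151, y* ≈ 186, z* ≈ 17.5

From dz/dt = 0: 0.00174y* = 0.323, so y* = 186.
From dx/dt = 0: 1.39(1 - x*/436) = 0.0049·186, giving x* = 436·(1 - 0.654) = 151.
From dy/dt = 0: 0.00233·151 - 0.201 = 0.00859z*, so z* = 0.15/0.00859 = 17.5.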